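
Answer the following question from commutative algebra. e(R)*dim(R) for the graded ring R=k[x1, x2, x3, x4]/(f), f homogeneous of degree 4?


e(R)=deg(f)=4, dim(R)=4-1=3
e*dim=4*3=12


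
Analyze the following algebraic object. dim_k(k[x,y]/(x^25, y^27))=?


Basis: x^i*y^j, i<25, j<27
25*27=675


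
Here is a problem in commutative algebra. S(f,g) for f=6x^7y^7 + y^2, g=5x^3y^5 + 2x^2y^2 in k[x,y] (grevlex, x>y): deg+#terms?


LT(f)=6x^7y^7, LT(g)=5x^3y^5
lcm(LM)=x^7y^7
S(f,g) (scaled by 30 to clear denominators) = 5*f - 6x^4y^2*g = -12x^6y^4 + 5y^2
2 terms, deg 10.
10+2=12


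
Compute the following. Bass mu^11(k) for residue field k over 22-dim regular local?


C(n,i)=C(22,11)=705432


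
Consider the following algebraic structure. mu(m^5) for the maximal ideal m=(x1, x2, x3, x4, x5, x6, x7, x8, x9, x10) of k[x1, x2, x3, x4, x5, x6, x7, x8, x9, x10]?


Graded Nakayama: mu(m^d) = dim_k (m^d/m^(d+1)) = #degree-5 monomials in 10 vars
C(n+d-1,d)=C(14,5)=2002


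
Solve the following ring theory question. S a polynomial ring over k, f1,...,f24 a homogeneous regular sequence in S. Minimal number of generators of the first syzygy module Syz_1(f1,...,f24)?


Regular sequence => Koszul complex is the minimal free resolution.
Syz_1 minimally generated by Koszul relations f_i*e_j - f_j*e_i (i<j): mu(Syz_1) = beta_2 = C(m,2) = m(m-1)/2
m=24
24*23/2 = 276


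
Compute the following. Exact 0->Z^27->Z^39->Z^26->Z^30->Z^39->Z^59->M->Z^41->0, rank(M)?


Alt sum=0:
(-1)^0*27 + (-1)^1*39 + (-1)^2*26 + (-1)^3*30 + (-1)^4*39 + (-1)^5*59 + (-1)^6*? + (-1)^7*41=0
rank(M)=77


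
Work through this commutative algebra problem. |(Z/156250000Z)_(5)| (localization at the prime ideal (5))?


5-primary part: 156250000=5^10*16
Size=5^10=9765625


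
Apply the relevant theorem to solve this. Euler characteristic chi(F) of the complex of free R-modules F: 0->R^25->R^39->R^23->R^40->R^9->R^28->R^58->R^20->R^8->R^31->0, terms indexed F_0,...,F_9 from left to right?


chi = sum (-1)^i * rank:
(-1)^0*25=25
(-1)^1*39=-39
(-1)^2*23=23
(-1)^3*40=-40
(-1)^4*9=9
(-1)^5*28=-28
(-1)^6*58=58
(-1)^7*20=-20
(-1)^8*8=8
(-1)^9*31=-31
chi=-35


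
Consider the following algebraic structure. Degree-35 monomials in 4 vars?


C(d+n-1,n-1)=C(38,3)=8436


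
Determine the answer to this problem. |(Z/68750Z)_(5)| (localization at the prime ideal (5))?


5-primary part: 68750=5^5*22
Size=5^5=3125


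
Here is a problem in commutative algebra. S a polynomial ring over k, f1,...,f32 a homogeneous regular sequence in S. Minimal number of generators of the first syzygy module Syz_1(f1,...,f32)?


Regular sequence => Koszul complex is the minimal free resolution.
Syz_1 minimally generated by Koszul relations f_i*e_j - f_j*e_i (i<j): mu(Syz_1) = beta_2 = C(m,2) = m(m-1)/2
m=32
32*31/2 = 496


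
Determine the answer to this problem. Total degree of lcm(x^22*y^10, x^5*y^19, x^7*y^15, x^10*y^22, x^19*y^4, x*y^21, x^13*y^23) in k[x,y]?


lcm = componentwise max:
x: max(22,5,7,10,19,1,13)=22
y: max(10,19,15,22,4,21,23)=23
Total=22+23=45


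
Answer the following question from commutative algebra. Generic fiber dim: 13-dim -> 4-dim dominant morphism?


dim(fiber)=dim(X)-dim(Y)=13-4=9


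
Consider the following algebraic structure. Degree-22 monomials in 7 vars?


C(d+n-1,n-1)=C(28,6)=376740


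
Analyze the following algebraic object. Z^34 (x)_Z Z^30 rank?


rank(M(x)N) = rank(M)*rank(N)
34*30 = 1020


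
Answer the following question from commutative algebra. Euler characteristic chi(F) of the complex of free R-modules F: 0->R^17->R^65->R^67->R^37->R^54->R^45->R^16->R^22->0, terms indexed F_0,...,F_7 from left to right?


chi = sum (-1)^i * rank:
(-1)^0*17=17
(-1)^1*65=-65
(-1)^2*67=67
(-1)^3*37=-37
(-1)^4*54=54
(-1)^5*45=-45
(-1)^6*16=16
(-1)^7*22=-22
chi=-15


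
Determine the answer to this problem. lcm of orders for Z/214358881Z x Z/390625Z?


Exponent = lcm of the cyclic orders; pairwise coprime => product.
11^8*5^8=214358881*390625=83733937890625


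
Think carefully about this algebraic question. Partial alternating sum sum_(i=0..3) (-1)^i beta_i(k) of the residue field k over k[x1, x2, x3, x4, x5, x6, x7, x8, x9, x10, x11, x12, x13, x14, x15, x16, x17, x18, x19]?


Koszul resolution: beta_i(k)=C(n,i), n=19
sum_(i=0..p) (-1)^i C(n,i) = (-1)^p C(n-1,p)
(-1)^3*C(18,3) = (-1)^3*816 = -816


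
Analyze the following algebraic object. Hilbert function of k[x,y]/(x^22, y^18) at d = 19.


k[x,y], I = (x^22, y^18), d = 19
Need i < 22 and d-i < 18.
Range: 2 <= i <= 19.
H(19) = 18


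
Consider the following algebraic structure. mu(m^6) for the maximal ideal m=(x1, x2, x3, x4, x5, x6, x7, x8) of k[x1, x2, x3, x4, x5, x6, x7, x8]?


Graded Nakayama: mu(m^d) = dim_k (m^d/m^(d+1)) = #degree-6 monomials in 8 vars
C(n+d-1,d)=C(13,6)=1716


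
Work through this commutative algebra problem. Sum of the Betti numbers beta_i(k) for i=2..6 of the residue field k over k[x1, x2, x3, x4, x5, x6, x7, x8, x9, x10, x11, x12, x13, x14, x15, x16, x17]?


Koszul resolution: beta_i(k)=C(n,i), n=17
C(17,2)=136, C(17,3)=680, C(17,4)=2380, C(17,5)=6188, C(17,6)=12376
Sum=21760


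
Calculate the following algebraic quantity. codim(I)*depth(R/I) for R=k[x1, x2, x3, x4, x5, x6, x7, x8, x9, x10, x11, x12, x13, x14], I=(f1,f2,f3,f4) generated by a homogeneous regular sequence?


codim=4, depth=dim(R/I)=14-4=10
Product=4*10=40


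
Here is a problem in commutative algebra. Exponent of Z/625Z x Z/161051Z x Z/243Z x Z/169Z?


Exponent = lcm of the cyclic orders; pairwise coprime => product.
5^4*11^5*3^5*13^2=625*161051*243*169=4133675885625


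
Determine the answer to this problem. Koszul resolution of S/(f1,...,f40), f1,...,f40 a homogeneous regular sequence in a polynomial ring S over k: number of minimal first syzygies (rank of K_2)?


Regular sequence => Koszul complex is the minimal free resolution.
Syz_1 minimally generated by Koszul relations f_i*e_j - f_j*e_i (i<j): mu(Syz_1) = beta_2 = C(m,2) = m(m-1)/2
m=40
40*39/2 = 780


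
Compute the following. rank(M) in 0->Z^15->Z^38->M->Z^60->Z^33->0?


Alt sum=0:
(-1)^0*15 + (-1)^1*38 + (-1)^2*? + (-1)^3*60 + (-1)^4*33=0
rank(M)=50


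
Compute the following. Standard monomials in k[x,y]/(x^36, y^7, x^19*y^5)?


k[x,y]/I, I = (x^36, y^7, x^19*y^5)
Rect: 36x7=252. Corner: (36-19)x(7-5)=34.
dim = 252-34 = 218


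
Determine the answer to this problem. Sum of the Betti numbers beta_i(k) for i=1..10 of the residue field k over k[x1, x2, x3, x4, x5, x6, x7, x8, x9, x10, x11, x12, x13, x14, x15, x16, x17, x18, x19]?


Koszul resolution: beta_i(k)=C(n,i), n=19
C(19,1)=19, C(19,2)=171, C(19,3)=969, C(19,4)=3876, C(19,5)=11628, C(19,6)=27132, C(19,7)=50388, C(19,8)=75582, C(19,9)=92378, C(19,10)=92378
Sum=354521


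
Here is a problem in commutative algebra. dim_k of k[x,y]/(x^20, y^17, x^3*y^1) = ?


k[x,y]/I, I = (x^20, y^17, x^3*y^1)
Rect: 20x17=340. Corner: (20-3)x(17-1)=272.
dim = 340-272 = 68


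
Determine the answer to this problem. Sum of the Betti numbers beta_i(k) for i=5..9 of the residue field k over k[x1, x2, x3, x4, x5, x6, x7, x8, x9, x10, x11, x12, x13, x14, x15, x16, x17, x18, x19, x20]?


Koszul resolution: beta_i(k)=C(n,i), n=20
C(20,5)=15504, C(20,6)=38760, C(20,7)=77520, C(20,8)=125970, C(20,9)=167960
Sum=425714


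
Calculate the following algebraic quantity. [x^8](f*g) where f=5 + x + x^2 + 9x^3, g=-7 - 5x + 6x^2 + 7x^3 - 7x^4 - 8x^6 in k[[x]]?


[x^8] = sum a_i*b_j, i+j=8
  1*-8=-8
Sum=-8


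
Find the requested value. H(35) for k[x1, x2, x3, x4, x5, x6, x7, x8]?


C(d+n-1,n-1)=C(42,7)=26978328


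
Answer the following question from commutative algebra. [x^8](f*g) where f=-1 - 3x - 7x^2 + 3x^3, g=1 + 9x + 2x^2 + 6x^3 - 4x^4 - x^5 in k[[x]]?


[x^8] = sum a_i*b_j, i+j=8
  3*-1=-3
Sum=-3


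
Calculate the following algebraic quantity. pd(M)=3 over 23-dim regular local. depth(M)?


pd+depth=depth(R)=23
depth=23-3=20


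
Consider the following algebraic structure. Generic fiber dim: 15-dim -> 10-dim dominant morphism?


dim(fiber)=dim(X)-dim(Y)=15-10=5


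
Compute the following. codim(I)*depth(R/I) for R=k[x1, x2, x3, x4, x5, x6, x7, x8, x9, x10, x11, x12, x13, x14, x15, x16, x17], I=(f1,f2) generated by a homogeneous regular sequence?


codim=2, depth=dim(R/I)=17-2=15
Product=2*15=30


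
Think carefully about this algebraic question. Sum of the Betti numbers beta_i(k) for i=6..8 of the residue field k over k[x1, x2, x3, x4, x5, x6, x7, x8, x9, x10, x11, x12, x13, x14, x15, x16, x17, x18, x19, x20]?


Koszul resolution: beta_i(k)=C(n,i), n=20
C(20,6)=38760, C(20,7)=77520, C(20,8)=125970
Sum=242250


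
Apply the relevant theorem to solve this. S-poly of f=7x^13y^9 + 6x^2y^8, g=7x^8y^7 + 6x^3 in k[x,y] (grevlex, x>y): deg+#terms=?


LT(f)=7x^13y^9, LT(g)=7x^8y^7
lcm(LM)=x^13y^9
S(f,g) (scaled by 49 to clear denominators) = 7*f - 7x^5y^2*g = -42x^8y^2 + 42x^2y^8
2 terms, deg 10.
10+2=12


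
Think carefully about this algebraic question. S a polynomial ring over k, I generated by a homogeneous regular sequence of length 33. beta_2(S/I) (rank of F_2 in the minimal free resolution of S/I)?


Regular sequence => Koszul complex is the minimal free resolution.
Syz_1 minimally generated by Koszul relations f_i*e_j - f_j*e_i (i<j): mu(Syz_1) = beta_2 = C(m,2) = m(m-1)/2
m=33
33*32/2 = 528


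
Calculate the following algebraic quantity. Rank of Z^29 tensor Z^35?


rank(M(x)N) = rank(M)*rank(N)
29*35 = 1015


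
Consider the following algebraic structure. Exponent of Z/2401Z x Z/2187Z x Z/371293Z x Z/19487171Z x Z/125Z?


Exponent = lcm of the cyclic orders; pairwise coprime => product.
7^4*3^7*13^5*11^7*5^3=2401*2187*371293*19487171*125=4749156855671310707625


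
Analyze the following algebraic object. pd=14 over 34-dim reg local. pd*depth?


pd+depth=34
depth=34-14=20
pd*depth=14*20=280


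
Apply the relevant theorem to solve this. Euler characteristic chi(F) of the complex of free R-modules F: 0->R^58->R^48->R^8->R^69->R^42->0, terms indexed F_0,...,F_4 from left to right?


chi = sum (-1)^i * rank:
(-1)^0*58=58
(-1)^1*48=-48
(-1)^2*8=8
(-1)^3*69=-69
(-1)^4*42=42
chi=-9


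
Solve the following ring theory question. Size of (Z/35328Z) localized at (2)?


2-primary part: 35328=2^9*69
Size=2^9=512


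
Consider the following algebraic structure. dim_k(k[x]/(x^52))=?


Basis: 1,x,...,x^51
dim=52


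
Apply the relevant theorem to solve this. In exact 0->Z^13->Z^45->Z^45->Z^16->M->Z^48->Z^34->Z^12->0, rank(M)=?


Alt sum=0:
(-1)^0*13 + (-1)^1*45 + (-1)^2*45 + (-1)^3*16 + (-1)^4*? + (-1)^5*48 + (-1)^6*34 + (-1)^7*12=0
rank(M)=29


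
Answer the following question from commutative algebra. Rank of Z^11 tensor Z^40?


rank(M(x)N) = rank(M)*rank(N)
11*40 = 440


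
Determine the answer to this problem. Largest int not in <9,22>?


gcd(9,22)=1 => F=ab-a-b=9*22-9-22=198-31=167


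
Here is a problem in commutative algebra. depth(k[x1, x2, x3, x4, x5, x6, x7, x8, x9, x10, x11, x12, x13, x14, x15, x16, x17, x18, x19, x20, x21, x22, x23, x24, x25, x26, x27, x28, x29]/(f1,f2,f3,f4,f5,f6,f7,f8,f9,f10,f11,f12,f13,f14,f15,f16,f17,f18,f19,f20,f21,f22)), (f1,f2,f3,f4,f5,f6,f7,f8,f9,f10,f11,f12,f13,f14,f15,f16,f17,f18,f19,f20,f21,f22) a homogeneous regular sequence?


depth(R)=29
depth(R/I)=29-22=7


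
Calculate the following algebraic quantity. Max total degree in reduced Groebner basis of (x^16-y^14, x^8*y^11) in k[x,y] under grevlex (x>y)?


LT(f1)=x^16, LT(f2)=x^8y^11, lcm=x^16y^11
S(f1,f2) = y^11*f1 - x^8*f2 = -y^25
Reduced GB = {f1, f2, y^25}; degrees 16, 19, 25
Max = 25


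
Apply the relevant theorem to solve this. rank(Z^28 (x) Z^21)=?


rank(M(x)N) = rank(M)*rank(N)
28*21 = 588


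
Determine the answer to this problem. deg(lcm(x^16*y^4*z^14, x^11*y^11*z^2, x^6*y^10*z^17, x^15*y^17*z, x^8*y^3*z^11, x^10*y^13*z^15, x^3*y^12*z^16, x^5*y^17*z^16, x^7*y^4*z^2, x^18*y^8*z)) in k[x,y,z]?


lcm = componentwise max:
x: max(16,11,6,15,8,10,3,5,7,18)=18
y: max(4,11,10,17,3,13,12,17,4,8)=17
z: max(14,2,17,1,11,15,16,16,2,1)=17
Total=18+17+17=52


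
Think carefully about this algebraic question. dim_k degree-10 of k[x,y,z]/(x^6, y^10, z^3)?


Need i<6, j<10, k<3 with i+j+k=10.
For each i, j ranges over max(0,10-i-2)..min(9,10-i):
  i=0: j in [8,9] -> 2
  i=1: j in [7,9] -> 3
  i=2: j in [6,8] -> 3
  i=3: j in [5,7] -> 3
  i=4: j in [4,6] -> 3
  i=5: j in [3,5] -> 3
H(10) = 2+3+3+3+3+3 = 17


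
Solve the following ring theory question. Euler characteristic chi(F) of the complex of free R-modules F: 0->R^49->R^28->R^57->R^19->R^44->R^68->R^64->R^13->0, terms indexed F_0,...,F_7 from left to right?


chi = sum (-1)^i * rank:
(-1)^0*49=49
(-1)^1*28=-28
(-1)^2*57=57
(-1)^3*19=-19
(-1)^4*44=44
(-1)^5*68=-68
(-1)^6*64=64
(-1)^7*13=-13
chi=86


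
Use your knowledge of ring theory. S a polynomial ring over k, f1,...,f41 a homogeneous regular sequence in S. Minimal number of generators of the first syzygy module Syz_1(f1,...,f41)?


Regular sequence => Koszul complex is the minimal free resolution.
Syz_1 minimally generated by Koszul relations f_i*e_j - f_j*e_i (i<j): mu(Syz_1) = beta_2 = C(m,2) = m(m-1)/2
m=41
41*40/2 = 820


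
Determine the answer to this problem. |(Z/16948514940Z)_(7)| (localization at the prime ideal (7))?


7-primary part: 16948514940=7^10*60
Size=7^10=282475249


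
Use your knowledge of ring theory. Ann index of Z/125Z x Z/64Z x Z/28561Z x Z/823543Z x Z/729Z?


Exponent = lcm of the cyclic orders; pairwise coprime => product.
5^3*2^6*13^4*7^7*3^6=125*64*28561*823543*729=137175706185336000


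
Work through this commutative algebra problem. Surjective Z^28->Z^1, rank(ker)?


rank(ker) = 28-1 = 27


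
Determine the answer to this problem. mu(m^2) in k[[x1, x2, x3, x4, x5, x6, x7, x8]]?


C(n+d-1,d)=C(9,2)=36


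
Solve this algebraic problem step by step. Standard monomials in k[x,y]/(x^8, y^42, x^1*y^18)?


k[x,y]/I, I = (x^8, y^42, x^1*y^18)
Rect: 8x42=336. Corner: (8-1)x(42-18)=168.
dim = 336-168 = 168


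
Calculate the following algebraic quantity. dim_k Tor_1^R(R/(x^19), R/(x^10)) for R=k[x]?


Tor_1(R/I,R/J)=(I cap J)/IJ=(x^19)/(x^29)
dim=29-19=min(19,10)=10


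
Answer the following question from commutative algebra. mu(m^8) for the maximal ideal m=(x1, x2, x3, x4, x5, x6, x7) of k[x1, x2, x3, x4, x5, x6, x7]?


Graded Nakayama: mu(m^d) = dim_k (m^d/m^(d+1)) = #degree-8 monomials in 7 vars
C(n+d-1,d)=C(14,8)=3003


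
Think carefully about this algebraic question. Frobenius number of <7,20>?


gcd(7,20)=1 => F=ab-a-b=7*20-7-20=140-27=113


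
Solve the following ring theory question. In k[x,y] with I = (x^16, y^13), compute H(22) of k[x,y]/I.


k[x,y], I = (x^16, y^13), d = 22
Need i < 16 and d-i < 13.
Range: 10 <= i <= 15.
H(22) = 6


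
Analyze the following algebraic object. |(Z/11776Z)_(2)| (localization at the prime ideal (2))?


2-primary part: 11776=2^9*23
Size=2^9=512


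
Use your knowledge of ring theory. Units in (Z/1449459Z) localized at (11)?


Local ring = Z/161051Z.
phi(161051) = 11^4*(11-1) = 146410


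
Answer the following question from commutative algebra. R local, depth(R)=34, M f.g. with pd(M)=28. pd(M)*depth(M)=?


pd+depth=34
depth=34-28=6
pd*depth=28*6=168


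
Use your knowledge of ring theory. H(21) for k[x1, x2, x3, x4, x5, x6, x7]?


C(d+n-1,n-1)=C(27,6)=296010


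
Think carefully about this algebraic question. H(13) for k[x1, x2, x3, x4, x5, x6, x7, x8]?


C(d+n-1,n-1)=C(20,7)=77520


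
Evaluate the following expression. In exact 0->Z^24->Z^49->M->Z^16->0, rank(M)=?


Alt sum=0:
(-1)^0*24 + (-1)^1*49 + (-1)^2*? + (-1)^3*16=0
rank(M)=41


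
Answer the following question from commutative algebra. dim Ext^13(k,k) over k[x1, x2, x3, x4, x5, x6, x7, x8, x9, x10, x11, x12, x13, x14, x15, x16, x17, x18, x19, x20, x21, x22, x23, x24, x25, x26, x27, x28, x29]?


C(n,i)=C(29,13)=67863915


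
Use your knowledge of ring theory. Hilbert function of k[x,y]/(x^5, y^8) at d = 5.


k[x,y], I = (x^5, y^8), d = 5
Need i < 5 and d-i < 8.
Range: 0 <= i <= 4.
H(5) = 5


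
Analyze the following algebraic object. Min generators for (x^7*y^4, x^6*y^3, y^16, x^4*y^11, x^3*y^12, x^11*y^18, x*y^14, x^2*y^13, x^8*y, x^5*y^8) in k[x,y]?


Remove redundant (divisible by others).
x^7*y^4 redundant.
x^11*y^18 redundant.
Min: x^8*y, x^6*y^3, x^5*y^8, x^4*y^11, x^3*y^12, x^2*y^13, x*y^14, y^16
Count=8


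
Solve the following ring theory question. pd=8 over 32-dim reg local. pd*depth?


pd+depth=32
depth=32-8=24
pd*depth=8*24=192


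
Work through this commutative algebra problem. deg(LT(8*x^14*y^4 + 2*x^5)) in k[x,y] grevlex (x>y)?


LT: 8*x^14*y^4
deg_x=14, deg_y=4
Total=14+4=18


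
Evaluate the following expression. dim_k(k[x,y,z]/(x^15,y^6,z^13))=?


Basis: x^iy^jz^k, i<15,j<6,k<13
15*6*13=1170


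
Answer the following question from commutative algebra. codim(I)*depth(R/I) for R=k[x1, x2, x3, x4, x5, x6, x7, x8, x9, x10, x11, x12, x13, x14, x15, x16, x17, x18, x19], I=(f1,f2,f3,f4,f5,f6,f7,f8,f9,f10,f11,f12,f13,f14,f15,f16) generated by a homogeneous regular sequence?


codim=16, depth=dim(R/I)=19-16=3
Product=16*3=48


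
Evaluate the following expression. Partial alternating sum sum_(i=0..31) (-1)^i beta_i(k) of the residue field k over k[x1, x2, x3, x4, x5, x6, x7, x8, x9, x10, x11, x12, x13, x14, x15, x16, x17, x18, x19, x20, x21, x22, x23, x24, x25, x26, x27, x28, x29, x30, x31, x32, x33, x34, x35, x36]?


Koszul resolution: beta_i(k)=C(n,i), n=36
sum_(i=0..p) (-1)^i C(n,i) = (-1)^p C(n-1,p)
(-1)^31*C(35,31) = (-1)^31*52360 = -52360


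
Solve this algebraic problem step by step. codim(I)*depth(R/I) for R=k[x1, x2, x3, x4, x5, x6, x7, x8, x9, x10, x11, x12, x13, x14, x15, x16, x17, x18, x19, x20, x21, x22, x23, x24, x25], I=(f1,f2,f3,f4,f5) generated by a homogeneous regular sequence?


codim=5, depth=dim(R/I)=25-5=20
Product=5*20=100


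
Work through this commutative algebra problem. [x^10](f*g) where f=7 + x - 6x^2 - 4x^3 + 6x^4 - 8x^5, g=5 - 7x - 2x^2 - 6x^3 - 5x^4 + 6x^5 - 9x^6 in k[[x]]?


[x^10] = sum a_i*b_j, i+j=10
  6*-9=-54
  -8*6=-48
Sum=-102


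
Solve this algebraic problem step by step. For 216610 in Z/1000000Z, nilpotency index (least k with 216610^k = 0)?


216610^k mod 1000000:
k=1: 216610
k=2: 892100
k=3: 781000
k=4: 410000
k=5: 100000
k=6: 0
First zero at k = 6


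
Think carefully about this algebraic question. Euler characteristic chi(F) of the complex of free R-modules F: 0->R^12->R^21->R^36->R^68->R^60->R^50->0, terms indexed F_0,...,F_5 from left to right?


chi = sum (-1)^i * rank:
(-1)^0*12=12
(-1)^1*21=-21
(-1)^2*36=36
(-1)^3*68=-68
(-1)^4*60=60
(-1)^5*50=-50
chi=-31


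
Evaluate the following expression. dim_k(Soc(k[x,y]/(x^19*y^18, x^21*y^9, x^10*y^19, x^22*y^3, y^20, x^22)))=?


Socle = ann(m) = span of standard monomials u with x*u, y*u in I (staircase corners).
Redundant generators: x^22*y^3
Minimal generators: x^22, x^21*y^9, x^19*y^18, x^10*y^19, y^20
Corners: x^9y^19, x^18y^18, x^20y^17, x^21y^8
Socle dim=4


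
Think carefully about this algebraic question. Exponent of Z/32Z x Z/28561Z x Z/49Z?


Exponent = lcm of the cyclic orders; pairwise coprime => product.
2^5*13^4*7^2=32*28561*49=44783648


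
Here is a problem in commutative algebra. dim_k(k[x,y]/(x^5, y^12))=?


Basis: x^i*y^j, i<5, j<12
5*12=60


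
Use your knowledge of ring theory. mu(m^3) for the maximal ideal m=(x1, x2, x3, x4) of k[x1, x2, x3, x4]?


Graded Nakayama: mu(m^d) = dim_k (m^d/m^(d+1)) = #degree-3 monomials in 4 vars
C(n+d-1,d)=C(6,3)=20


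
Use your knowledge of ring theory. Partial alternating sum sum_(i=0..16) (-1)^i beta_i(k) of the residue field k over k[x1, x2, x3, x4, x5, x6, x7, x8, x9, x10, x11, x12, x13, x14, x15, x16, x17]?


Koszul resolution: beta_i(k)=C(n,i), n=17
sum_(i=0..p) (-1)^i C(n,i) = (-1)^p C(n-1,p)
(-1)^16*C(16,16) = (-1)^16*1 = 1


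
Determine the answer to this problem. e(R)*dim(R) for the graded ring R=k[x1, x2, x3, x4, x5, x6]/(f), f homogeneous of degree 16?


e(R)=deg(f)=16, dim(R)=6-1=5
e*dim=16*5=80


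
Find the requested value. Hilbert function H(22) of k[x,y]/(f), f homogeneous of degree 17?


H(t)=d for t>=d-1.
d=17, t=22
H(22)=17


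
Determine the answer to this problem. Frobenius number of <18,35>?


gcd(18,35)=1 => F=ab-a-b=18*35-18-35=630-53=577


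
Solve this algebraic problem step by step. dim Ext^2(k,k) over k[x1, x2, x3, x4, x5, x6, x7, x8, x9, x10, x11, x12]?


C(n,i)=C(12,2)=66


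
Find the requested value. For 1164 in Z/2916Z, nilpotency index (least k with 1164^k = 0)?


1164^k mod 2916:
k=1: 1164
k=2: 1872
k=3: 756
k=4: 2268
k=5: 972
k=6: 0
First zero at k = 6


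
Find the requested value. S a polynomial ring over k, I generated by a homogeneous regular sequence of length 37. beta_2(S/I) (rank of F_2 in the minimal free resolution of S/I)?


Regular sequence => Koszul complex is the minimal free resolution.
Syz_1 minimally generated by Koszul relations f_i*e_j - f_j*e_i (i<j): mu(Syz_1) = beta_2 = C(m,2) = m(m-1)/2
m=37
37*36/2 = 666


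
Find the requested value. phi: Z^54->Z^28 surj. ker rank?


rank(ker) = 54-28 = 26


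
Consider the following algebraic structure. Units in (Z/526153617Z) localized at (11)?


Local ring = Z/19487171Z.
phi(19487171) = 11^6*(11-1) = 17715610


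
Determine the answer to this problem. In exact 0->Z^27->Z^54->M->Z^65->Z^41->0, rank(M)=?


Alt sum=0:
(-1)^0*27 + (-1)^1*54 + (-1)^2*? + (-1)^3*65 + (-1)^4*41=0
rank(M)=51


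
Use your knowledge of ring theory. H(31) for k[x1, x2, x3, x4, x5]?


C(d+n-1,n-1)=C(35,4)=52360


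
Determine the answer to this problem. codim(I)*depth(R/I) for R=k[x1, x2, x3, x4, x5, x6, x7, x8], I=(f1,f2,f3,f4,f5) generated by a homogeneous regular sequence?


codim=5, depth=dim(R/I)=8-5=3
Product=5*3=15


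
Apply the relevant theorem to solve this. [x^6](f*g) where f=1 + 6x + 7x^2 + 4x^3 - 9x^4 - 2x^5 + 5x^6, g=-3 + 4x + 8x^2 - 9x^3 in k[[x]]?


[x^6] = sum a_i*b_j, i+j=6
  4*-9=-36
  -9*8=-72
  -2*4=-8
  5*-3=-15
Sum=-131


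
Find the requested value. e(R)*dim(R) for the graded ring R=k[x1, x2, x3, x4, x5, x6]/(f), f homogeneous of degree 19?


e(R)=deg(f)=19, dim(R)=6-1=5
e*dim=19*5=95


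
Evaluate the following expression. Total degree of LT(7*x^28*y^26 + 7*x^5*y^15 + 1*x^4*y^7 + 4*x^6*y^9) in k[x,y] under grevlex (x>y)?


LT: 7*x^28*y^26
deg_x=28, deg_y=26
Total=28+26=54


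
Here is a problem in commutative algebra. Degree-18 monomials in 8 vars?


C(d+n-1,n-1)=C(25,7)=480700


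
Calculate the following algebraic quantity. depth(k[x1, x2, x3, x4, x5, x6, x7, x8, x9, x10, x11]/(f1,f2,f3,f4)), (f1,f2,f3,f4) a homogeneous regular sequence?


depth(R)=11
depth(R/I)=11-4=7


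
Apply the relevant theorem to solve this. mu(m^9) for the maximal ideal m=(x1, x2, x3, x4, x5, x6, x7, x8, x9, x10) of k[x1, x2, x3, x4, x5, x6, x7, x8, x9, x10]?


Graded Nakayama: mu(m^d) = dim_k (m^d/m^(d+1)) = #degree-9 monomials in 10 vars
C(n+d-1,d)=C(18,9)=48620


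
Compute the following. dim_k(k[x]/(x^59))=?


Basis: 1,x,...,x^58
dim=59


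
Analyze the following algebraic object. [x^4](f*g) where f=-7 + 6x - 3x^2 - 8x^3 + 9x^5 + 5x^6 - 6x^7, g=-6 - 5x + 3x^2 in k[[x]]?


[x^4] = sum a_i*b_j, i+j=4
  -3*3=-9
  -8*-5=40
Sum=31


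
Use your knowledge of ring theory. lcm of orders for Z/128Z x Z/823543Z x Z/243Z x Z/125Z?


Exponent = lcm of the cyclic orders; pairwise coprime => product.
2^7*7^7*3^5*5^3=128*823543*243*125=3201935184000


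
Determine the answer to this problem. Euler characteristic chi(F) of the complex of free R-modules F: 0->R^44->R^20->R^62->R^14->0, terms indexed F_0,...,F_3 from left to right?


chi = sum (-1)^i * rank:
(-1)^0*44=44
(-1)^1*20=-20
(-1)^2*62=62
(-1)^3*14=-14
chi=72


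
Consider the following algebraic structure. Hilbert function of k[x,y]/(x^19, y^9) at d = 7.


k[x,y], I = (x^19, y^9), d = 7
Need i < 19 and d-i < 9.
Range: 0 <= i <= 7.
H(7) = 8


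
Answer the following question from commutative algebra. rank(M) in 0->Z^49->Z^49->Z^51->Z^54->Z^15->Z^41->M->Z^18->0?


Alt sum=0:
(-1)^0*49 + (-1)^1*49 + (-1)^2*51 + (-1)^3*54 + (-1)^4*15 + (-1)^5*41 + (-1)^6*? + (-1)^7*18=0
rank(M)=47


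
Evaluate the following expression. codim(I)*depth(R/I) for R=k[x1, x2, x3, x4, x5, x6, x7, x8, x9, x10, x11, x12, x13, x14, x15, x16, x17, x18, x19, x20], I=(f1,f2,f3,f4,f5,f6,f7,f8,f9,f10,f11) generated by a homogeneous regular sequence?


codim=11, depth=dim(R/I)=20-11=9
Product=11*9=99


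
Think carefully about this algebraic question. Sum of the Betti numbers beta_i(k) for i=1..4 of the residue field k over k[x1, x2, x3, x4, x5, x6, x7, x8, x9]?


Koszul resolution: beta_i(k)=C(n,i), n=9
C(9,1)=9, C(9,2)=36, C(9,3)=84, C(9,4)=126
Sum=255


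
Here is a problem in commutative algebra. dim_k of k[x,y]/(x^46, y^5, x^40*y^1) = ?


k[x,y]/I, I = (x^46, y^5, x^40*y^1)
Rect: 46x5=230. Corner: (46-40)x(5-1)=24.
dim = 230-24 = 206


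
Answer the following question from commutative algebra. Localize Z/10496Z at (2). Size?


2-primary part: 10496=2^8*41
Size=2^8=256


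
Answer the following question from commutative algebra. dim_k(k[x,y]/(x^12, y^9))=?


Basis: x^i*y^j, i<12, j<9
12*9=108


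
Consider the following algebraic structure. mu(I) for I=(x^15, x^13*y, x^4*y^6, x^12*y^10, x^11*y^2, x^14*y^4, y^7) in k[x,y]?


Remove redundant (divisible by others).
x^12*y^10 redundant.
x^14*y^4 redundant.
Min: x^15, x^13*y, x^11*y^2, x^4*y^6, y^7
Count=5


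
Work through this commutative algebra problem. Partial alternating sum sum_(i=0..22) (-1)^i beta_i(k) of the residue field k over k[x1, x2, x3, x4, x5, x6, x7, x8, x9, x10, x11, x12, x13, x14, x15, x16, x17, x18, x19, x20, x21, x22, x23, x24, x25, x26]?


Koszul resolution: beta_i(k)=C(n,i), n=26
sum_(i=0..p) (-1)^i C(n,i) = (-1)^p C(n-1,p)
(-1)^22*C(25,22) = (-1)^22*2300 = 2300


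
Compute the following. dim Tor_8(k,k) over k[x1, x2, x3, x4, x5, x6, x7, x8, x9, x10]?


Koszul: C(n,i)=C(10,8)=45


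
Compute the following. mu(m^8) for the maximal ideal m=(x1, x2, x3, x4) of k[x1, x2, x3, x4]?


Graded Nakayama: mu(m^d) = dim_k (m^d/m^(d+1)) = #degree-8 monomials in 4 vars
C(n+d-1,d)=C(11,8)=165


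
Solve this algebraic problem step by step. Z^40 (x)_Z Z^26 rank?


rank(M(x)N) = rank(M)*rank(N)
40*26 = 1040


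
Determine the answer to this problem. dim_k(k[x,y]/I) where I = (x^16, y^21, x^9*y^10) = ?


k[x,y]/I, I = (x^16, y^21, x^9*y^10)
Rect: 16x21=336. Corner: (16-9)x(21-10)=77.
dim = 336-77 = 259


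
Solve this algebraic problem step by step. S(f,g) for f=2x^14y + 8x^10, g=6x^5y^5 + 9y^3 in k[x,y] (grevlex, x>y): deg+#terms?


LT(f)=2x^14y, LT(g)=6x^5y^5
lcm(LM)=x^14y^5
S(f,g) (scaled by 12 to clear denominators) = 6y^4*f - 2x^9*g = 48x^10y^4 - 18x^9y^3
2 terms, deg 14.
14+2=16


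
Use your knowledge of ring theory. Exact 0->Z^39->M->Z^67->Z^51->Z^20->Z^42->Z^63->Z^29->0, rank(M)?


Alt sum=0:
(-1)^0*39 + (-1)^1*? + (-1)^2*67 + (-1)^3*51 + (-1)^4*20 + (-1)^5*42 + (-1)^6*63 + (-1)^7*29=0
rank(M)=67


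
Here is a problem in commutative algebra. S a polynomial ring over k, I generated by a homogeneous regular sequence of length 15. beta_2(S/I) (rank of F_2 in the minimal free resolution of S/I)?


Regular sequence => Koszul complex is the minimal free resolution.
Syz_1 minimally generated by Koszul relations f_i*e_j - f_j*e_i (i<j): mu(Syz_1) = beta_2 = C(m,2) = m(m-1)/2
m=15
15*14/2 = 105


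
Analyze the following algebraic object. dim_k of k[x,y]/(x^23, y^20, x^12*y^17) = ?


k[x,y]/I, I = (x^23, y^20, x^12*y^17)
Rect: 23x20=460. Corner: (23-12)x(20-17)=33.
dim = 460-33 = 427


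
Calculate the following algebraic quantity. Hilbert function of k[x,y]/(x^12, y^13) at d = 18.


k[x,y], I = (x^12, y^13), d = 18
Need i < 12 and d-i < 13.
Range: 6 <= i <= 11.
H(18) = 6


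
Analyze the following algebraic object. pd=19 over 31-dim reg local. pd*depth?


pd+depth=31
depth=31-19=12
pd*depth=19*12=228


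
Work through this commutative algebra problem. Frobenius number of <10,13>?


gcd(10,13)=1 => F=ab-a-b=10*13-10-13=130-23=107


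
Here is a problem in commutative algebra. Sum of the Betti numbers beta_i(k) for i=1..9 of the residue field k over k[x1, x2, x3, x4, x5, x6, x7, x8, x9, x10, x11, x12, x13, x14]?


Koszul resolution: beta_i(k)=C(n,i), n=14
C(14,1)=14, C(14,2)=91, C(14,3)=364, C(14,4)=1001, C(14,5)=2002, C(14,6)=3003, C(14,7)=3432, C(14,8)=3003, C(14,9)=2002
Sum=14912


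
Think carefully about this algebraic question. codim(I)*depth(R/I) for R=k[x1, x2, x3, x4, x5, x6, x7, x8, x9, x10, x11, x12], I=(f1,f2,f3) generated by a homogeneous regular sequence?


codim=3, depth=dim(R/I)=12-3=9
Product=3*9=27


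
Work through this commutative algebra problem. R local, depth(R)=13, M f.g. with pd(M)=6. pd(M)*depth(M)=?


pd+depth=13
depth=13-6=7
pd*depth=6*7=42


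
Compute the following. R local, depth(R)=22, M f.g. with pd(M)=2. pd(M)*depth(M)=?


pd+depth=22
depth=22-2=20
pd*depth=2*20=40


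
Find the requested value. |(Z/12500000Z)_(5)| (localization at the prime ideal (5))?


5-primary part: 12500000=5^8*32
Size=5^8=390625


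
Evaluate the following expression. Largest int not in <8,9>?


gcd(8,9)=1 => F=ab-a-b=8*9-8-9=72-17=55


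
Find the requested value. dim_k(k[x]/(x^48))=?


Basis: 1,x,...,x^47
dim=48


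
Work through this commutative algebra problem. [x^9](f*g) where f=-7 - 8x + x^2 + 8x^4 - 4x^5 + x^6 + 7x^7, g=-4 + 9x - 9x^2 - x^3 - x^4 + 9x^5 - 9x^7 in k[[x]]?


[x^9] = sum a_i*b_j, i+j=9
  1*-9=-9
  8*9=72
  -4*-1=4
  1*-1=-1
  7*-9=-63
Sum=3


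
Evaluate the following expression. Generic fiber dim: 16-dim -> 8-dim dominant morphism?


dim(fiber)=dim(X)-dim(Y)=16-8=8


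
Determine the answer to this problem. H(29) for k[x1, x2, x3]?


C(d+n-1,n-1)=C(31,2)=465


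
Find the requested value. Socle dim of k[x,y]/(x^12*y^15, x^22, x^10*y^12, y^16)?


Socle = ann(m) = span of standard monomials u with x*u, y*u in I (staircase corners).
Redundant generators: x^12*y^15
Minimal generators: x^22, x^10*y^12, y^16
Corners: x^9y^15, x^21y^11
Socle dim=2


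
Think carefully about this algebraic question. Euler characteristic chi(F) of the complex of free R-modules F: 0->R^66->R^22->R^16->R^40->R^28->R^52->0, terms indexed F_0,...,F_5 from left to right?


chi = sum (-1)^i * rank:
(-1)^0*66=66
(-1)^1*22=-22
(-1)^2*16=16
(-1)^3*40=-40
(-1)^4*28=28
(-1)^5*52=-52
chi=-4


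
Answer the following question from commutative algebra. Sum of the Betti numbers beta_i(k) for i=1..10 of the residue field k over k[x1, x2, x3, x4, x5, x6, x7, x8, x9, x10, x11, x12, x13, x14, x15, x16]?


Koszul resolution: beta_i(k)=C(n,i), n=16
C(16,1)=16, C(16,2)=120, C(16,3)=560, C(16,4)=1820, C(16,5)=4368, C(16,6)=8008, C(16,7)=11440, C(16,8)=12870, C(16,9)=11440, C(16,10)=8008
Sum=58650


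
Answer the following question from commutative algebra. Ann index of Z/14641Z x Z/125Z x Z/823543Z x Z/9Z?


Exponent = lcm of the cyclic orders; pairwise coprime => product.
11^4*5^3*7^7*3^2=14641*125*823543*9=13564679695875


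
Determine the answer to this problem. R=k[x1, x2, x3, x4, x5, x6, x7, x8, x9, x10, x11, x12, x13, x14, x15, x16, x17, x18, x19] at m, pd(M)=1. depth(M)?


pd+depth=depth(R)=19
depth=19-1=18


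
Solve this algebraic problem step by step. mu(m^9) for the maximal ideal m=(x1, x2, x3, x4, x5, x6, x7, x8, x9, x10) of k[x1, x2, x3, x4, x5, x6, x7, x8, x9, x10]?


Graded Nakayama: mu(m^d) = dim_k (m^d/m^(d+1)) = #degree-9 monomials in 10 vars
C(n+d-1,d)=C(18,9)=48620


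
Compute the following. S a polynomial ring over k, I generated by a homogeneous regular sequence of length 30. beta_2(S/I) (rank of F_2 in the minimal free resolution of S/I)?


Regular sequence => Koszul complex is the minimal free resolution.
Syz_1 minimally generated by Koszul relations f_i*e_j - f_j*e_i (i<j): mu(Syz_1) = beta_2 = C(m,2) = m(m-1)/2
m=30
30*29/2 = 435


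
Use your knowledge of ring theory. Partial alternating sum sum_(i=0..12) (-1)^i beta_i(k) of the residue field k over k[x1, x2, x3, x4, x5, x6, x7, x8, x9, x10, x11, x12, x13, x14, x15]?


Koszul resolution: beta_i(k)=C(n,i), n=15
sum_(i=0..p) (-1)^i C(n,i) = (-1)^p C(n-1,p)
(-1)^12*C(14,12) = (-1)^12*91 = 91


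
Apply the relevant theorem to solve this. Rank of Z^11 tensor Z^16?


rank(M(x)N) = rank(M)*rank(N)
11*16 = 176


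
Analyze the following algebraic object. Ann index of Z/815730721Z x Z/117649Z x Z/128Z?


Exponent = lcm of the cyclic orders; pairwise coprime => product.
13^8*7^6*2^7=815730721*117649*128=12284147660150912


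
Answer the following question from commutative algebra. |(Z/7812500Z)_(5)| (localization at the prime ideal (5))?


5-primary part: 7812500=5^9*4
Size=5^9=1953125


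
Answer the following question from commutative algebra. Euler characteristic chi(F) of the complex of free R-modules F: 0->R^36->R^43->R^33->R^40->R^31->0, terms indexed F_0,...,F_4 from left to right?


chi = sum (-1)^i * rank:
(-1)^0*36=36
(-1)^1*43=-43
(-1)^2*33=33
(-1)^3*40=-40
(-1)^4*31=31
chi=17


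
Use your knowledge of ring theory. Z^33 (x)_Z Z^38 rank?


rank(M(x)N) = rank(M)*rank(N)
33*38 = 1254


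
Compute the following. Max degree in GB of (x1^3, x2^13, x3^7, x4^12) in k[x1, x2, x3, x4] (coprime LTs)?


Pure powers, coprime LTs => already GB.
Degrees: 3, 13, 7, 12
Max=13


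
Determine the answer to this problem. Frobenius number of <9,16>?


gcd(9,16)=1 => F=ab-a-b=9*16-9-16=144-25=119


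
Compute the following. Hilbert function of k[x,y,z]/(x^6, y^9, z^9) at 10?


Need i<6, j<9, k<9 with i+j+k=10.
For each i, j ranges over max(0,10-i-8)..min(8,10-i):
  i=0: j in [2,8] -> 7
  i=1: j in [1,8] -> 8
  i=2: j in [0,8] -> 9
  i=3: j in [0,7] -> 8
  i=4: j in [0,6] -> 7
  i=5: j in [0,5] -> 6
H(10) = 7+8+9+8+7+6 = 45


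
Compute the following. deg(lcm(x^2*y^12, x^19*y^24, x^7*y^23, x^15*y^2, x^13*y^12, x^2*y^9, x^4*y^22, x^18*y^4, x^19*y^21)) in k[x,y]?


lcm = componentwise max:
x: max(2,19,7,15,13,2,4,18,19)=19
y: max(12,24,23,2,12,9,22,4,21)=24
Total=19+24=43


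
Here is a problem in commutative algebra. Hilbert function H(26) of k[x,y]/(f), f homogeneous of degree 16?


H(t)=d for t>=d-1.
d=16, t=26
H(26)=16


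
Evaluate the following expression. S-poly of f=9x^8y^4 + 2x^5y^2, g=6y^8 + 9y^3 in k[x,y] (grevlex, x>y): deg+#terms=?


LT(f)=9x^8y^4, LT(g)=6y^8
lcm(LM)=x^8y^8
S(f,g) (scaled by 54 to clear denominators) = 6y^4*f - 9x^8*g = -81x^8y^3 + 12x^5y^6
2 terms, deg 11.
11+2=13


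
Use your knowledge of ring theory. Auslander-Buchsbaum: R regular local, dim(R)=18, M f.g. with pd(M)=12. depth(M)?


pd+depth=depth(R)=18
depth=18-12=6


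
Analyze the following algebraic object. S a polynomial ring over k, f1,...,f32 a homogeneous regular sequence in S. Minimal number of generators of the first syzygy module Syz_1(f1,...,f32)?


Regular sequence => Koszul complex is the minimal free resolution.
Syz_1 minimally generated by Koszul relations f_i*e_j - f_j*e_i (i<j): mu(Syz_1) = beta_2 = C(m,2) = m(m-1)/2
m=32
32*31/2 = 496


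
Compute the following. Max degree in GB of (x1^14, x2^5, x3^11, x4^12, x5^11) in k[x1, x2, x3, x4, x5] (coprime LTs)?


Pure powers, coprime LTs => already GB.
Degrees: 14, 5, 11, 12, 11
Max=14


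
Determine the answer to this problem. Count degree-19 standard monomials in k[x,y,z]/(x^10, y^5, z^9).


Need i<10, j<5, k<9 with i+j+k=19.
For each i, j ranges over max(0,19-i-8)..min(4,19-i):
  i=0: j in [11,4] -> 0
  i=1: j in [10,4] -> 0
  i=2: j in [9,4] -> 0
  i=3: j in [8,4] -> 0
  i=4: j in [7,4] -> 0
  i=5: j in [6,4] -> 0
  i=6: j in [5,4] -> 0
  i=7: j in [4,4] -> 1
  i=8: j in [3,4] -> 2
  i=9: j in [2,4] -> 3
H(19) = 0+0+0+0+0+0+0+1+2+3 = 6


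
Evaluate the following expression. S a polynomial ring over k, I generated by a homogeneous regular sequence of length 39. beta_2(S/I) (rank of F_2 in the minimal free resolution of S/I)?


Regular sequence => Koszul complex is the minimal free resolution.
Syz_1 minimally generated by Koszul relations f_i*e_j - f_j*e_i (i<j): mu(Syz_1) = beta_2 = C(m,2) = m(m-1)/2
m=39
39*38/2 = 741


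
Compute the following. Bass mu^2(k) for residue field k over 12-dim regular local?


C(n,i)=C(12,2)=66


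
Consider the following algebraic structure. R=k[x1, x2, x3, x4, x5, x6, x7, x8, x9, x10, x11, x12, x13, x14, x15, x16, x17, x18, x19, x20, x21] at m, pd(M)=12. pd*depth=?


pd+depth=21
depth=21-12=9
pd*depth=12*9=108


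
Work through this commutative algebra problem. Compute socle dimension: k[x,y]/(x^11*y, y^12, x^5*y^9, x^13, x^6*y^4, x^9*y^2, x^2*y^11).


Socle = ann(m) = span of standard monomials u with x*u, y*u in I (staircase corners).
Minimal generators: x^13, x^11*y, x^9*y^2, x^6*y^4, x^5*y^9, x^2*y^11, y^12
Corners: xy^11, x^4y^10, x^5y^8, x^8y^3, x^10y, x^12
Socle dim=6


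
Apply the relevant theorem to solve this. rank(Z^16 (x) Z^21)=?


rank(M(x)N) = rank(M)*rank(N)
16*21 = 336


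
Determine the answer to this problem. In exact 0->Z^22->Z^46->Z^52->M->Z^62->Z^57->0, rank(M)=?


Alt sum=0:
(-1)^0*22 + (-1)^1*46 + (-1)^2*52 + (-1)^3*? + (-1)^4*62 + (-1)^5*57=0
rank(M)=33


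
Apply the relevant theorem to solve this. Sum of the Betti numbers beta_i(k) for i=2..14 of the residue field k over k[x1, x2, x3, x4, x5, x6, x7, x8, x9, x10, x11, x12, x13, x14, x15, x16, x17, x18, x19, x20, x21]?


Koszul resolution: beta_i(k)=C(n,i), n=21
C(21,2)=210, C(21,3)=1330, C(21,4)=5985, C(21,5)=20349, C(21,6)=54264, C(21,7)=116280, C(21,8)=203490, C(21,9)=293930, C(21,10)=352716, C(21,11)=352716, C(21,12)=293930, C(21,13)=203490, C(21,14)=116280
Sum=2014970


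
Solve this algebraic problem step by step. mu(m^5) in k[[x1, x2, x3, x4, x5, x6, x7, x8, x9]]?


C(n+d-1,d)=C(13,5)=1287


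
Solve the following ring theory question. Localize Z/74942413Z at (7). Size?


7-primary part: 74942413=7^8*13
Size=7^8=5764801


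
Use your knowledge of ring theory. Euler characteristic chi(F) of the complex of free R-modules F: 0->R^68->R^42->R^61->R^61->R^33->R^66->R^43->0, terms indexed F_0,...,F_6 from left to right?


chi = sum (-1)^i * rank:
(-1)^0*68=68
(-1)^1*42=-42
(-1)^2*61=61
(-1)^3*61=-61
(-1)^4*33=33
(-1)^5*66=-66
(-1)^6*43=43
chi=36


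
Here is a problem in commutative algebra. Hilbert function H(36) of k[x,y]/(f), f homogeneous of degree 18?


H(t)=d for t>=d-1.
d=18, t=36
H(36)=18


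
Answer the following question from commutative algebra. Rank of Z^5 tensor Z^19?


rank(M(x)N) = rank(M)*rank(N)
5*19 = 95


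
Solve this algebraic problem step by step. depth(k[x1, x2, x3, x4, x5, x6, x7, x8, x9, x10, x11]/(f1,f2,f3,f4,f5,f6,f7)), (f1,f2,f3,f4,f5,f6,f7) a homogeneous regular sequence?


depth(R)=11
depth(R/I)=11-7=4


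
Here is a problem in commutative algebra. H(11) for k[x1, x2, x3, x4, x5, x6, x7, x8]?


C(d+n-1,n-1)=C(18,7)=31824


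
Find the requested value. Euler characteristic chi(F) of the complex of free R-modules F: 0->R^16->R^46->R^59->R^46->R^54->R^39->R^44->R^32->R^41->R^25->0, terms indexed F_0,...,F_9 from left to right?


chi = sum (-1)^i * rank:
(-1)^0*16=16
(-1)^1*46=-46
(-1)^2*59=59
(-1)^3*46=-46
(-1)^4*54=54
(-1)^5*39=-39
(-1)^6*44=44
(-1)^7*32=-32
(-1)^8*41=41
(-1)^9*25=-25
chi=26
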